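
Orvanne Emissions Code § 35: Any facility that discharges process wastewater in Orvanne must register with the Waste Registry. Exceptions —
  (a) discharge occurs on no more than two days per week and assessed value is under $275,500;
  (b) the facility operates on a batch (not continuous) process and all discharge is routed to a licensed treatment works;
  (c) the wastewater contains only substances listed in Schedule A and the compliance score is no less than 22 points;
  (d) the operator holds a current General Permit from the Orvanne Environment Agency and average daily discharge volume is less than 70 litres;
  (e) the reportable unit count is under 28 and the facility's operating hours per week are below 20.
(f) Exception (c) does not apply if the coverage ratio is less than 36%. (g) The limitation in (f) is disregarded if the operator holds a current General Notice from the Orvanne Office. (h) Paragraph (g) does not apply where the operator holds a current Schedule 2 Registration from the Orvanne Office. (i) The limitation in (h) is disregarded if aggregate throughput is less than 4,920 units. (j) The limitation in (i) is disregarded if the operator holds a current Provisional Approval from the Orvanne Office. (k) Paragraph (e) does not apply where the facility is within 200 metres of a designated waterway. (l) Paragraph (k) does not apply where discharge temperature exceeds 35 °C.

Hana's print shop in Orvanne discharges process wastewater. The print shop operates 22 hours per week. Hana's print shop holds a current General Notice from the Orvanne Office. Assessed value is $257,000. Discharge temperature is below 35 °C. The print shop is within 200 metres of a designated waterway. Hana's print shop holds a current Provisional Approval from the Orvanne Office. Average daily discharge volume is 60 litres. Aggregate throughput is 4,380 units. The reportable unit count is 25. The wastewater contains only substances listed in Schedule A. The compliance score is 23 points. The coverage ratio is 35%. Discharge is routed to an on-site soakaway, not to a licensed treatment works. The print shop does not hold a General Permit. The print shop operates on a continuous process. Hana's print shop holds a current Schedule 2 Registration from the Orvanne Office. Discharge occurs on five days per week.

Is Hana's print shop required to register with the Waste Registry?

Yes — Hana's print shop must register with the Waste Registry.

Exception (a) fails — discharge occurs on five days per week.
Exception (b) does not apply: the facility operates on a continuous process.
Exception (c) is satisfied on its face — the wastewater is Schedule-A-only; the compliance score is 23 points, meeting the 22 points threshold. However, paragraphs (f)–(j) must be considered: (f) operates against (c): the coverage ratio is 35%, less than the 36% limit. (g) would limit (f) — a current General Notice is held — but (h) sets (g) aside: (h) is engaged — a current Schedule 2 Registration is held. (i) is triggered (aggregate throughput is 4,380 units, less than the 4,920 units limit), but is set aside by (j): (j) operates against (i): a current Provisional Approval is held. So (c) is unavailable.
Exception (d) fails — no General Permit is held.
Exception (e) requires that the facility's operating hours per week are below 20; but the facility's operating hours per week are 22, not below 20, so (e) is unavailable.
None of the exceptions is available; § 35 applies in full.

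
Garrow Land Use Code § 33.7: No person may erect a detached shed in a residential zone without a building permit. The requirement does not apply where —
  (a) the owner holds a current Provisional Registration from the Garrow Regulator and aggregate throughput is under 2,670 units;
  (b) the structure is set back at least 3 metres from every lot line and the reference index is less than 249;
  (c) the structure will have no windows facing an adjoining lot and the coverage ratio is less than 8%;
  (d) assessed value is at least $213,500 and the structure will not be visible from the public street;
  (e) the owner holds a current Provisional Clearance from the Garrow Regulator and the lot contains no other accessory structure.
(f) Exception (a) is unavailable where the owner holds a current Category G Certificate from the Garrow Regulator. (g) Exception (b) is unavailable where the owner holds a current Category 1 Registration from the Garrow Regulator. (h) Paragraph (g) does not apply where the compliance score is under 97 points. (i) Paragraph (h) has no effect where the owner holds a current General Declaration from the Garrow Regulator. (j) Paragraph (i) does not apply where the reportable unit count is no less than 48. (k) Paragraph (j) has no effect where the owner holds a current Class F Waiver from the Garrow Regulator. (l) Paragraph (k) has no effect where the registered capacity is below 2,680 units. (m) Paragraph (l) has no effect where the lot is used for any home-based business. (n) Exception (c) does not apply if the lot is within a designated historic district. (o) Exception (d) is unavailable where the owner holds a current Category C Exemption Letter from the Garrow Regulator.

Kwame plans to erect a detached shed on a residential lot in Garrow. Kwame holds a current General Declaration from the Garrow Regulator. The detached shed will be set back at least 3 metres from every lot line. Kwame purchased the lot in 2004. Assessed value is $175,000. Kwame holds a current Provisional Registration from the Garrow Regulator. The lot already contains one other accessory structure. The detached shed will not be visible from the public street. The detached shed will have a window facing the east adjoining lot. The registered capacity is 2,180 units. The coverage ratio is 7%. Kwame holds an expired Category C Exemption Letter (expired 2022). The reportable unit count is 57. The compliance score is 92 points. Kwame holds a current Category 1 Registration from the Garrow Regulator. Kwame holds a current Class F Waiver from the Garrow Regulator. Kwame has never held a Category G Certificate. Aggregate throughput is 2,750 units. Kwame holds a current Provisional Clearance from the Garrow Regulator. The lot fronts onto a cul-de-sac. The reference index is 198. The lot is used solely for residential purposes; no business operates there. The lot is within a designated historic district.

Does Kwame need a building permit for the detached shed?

No — exception (b) applies; Kwame does not need a building permit.

Exception (a) requires that aggregate throughput is under 2,670 units; but aggregate throughput is 2,750 units, not under 2,670 units, so (a) is unavailable.
Exception (b): the setback is at least 3 m on every side; the reference index is 198, less than the 249 limit — every condition holds. Considering the limiting provisions: (g) operates (a current Category 1 Registration is held), but is overridden by (h): (h) is triggered — the compliance score is 92 points, under the 97 points limit. (i) would limit (h) — a current General Declaration is held — but (j) sets (i) aside: (j) operates against (i): the reportable unit count is 57, meeting the 48 threshold. (k) would limit (j) — a current Class F Waiver is held — but (l) sets (k) aside: (l) operates against (k): the registered capacity is 2,180 units, below the 2,680 units limit. (m), which would lift (l), is not triggered — the lot is solely residential. Exception (b) stands.
Exception (c) requires that the structure will have no windows facing an adjoining lot; but a window faces an adjoining lot, so (c) is unavailable.
Exception (d) does not apply: assessed value is $175,000, short of $213,500.
Exception (e) does not apply: the lot already has another accessory structure.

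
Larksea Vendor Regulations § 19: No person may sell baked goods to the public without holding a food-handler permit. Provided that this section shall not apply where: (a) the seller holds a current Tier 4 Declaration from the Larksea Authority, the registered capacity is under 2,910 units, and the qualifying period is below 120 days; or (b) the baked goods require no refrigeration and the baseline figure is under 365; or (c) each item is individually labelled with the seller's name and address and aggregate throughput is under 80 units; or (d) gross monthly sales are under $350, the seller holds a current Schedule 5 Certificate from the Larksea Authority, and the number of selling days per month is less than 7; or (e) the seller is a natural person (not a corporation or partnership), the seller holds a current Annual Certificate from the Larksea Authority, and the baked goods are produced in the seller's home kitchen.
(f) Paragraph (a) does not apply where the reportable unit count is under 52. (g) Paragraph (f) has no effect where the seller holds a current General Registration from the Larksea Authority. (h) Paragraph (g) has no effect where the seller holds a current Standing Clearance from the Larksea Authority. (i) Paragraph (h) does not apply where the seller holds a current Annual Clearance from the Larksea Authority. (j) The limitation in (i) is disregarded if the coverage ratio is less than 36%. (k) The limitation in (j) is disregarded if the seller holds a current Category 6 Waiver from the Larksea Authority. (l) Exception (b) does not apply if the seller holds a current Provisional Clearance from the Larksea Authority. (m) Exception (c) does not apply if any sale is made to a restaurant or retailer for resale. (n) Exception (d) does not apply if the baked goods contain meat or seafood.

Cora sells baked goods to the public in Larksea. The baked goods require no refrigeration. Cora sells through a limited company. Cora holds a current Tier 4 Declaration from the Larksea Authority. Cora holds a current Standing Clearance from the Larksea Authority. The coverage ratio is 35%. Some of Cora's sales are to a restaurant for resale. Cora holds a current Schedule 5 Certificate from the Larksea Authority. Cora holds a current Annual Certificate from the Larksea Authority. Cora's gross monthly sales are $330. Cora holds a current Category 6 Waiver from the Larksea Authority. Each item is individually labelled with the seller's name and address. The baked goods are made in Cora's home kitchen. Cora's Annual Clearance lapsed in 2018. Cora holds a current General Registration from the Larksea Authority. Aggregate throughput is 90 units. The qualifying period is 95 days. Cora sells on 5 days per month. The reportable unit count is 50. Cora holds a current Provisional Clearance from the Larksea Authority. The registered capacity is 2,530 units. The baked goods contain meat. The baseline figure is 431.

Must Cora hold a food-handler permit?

Yes — Cora must hold a food-handler permit.

Exception (a) is satisfied on its face — a current Tier 4 Declaration is held; the registered capacity is 2,530 units, under the 2,910 units limit; the qualifying period is 95 days, below the 120 days limit. But applying paragraphs (f)–(k): (f) is triggered — the reportable unit count is 50, under the 52 limit. (g) would limit (f) — a current General Registration is held — but (h) sets (g) aside: (h) operates against (g): a current Standing Clearance is held. (i), which would lift (h), is inapplicable — there is no Annual Clearance in force. So (a) is unavailable.
Exception (b) does not apply: the baseline figure is 431, not under 365.
Exception (c) requires that aggregate throughput is under 80 units; but aggregate throughput is 90 units, not under 80 units, so (c) is unavailable.
All of (d)'s requirements are met (gross monthly sales are $330, under the $350 limit; a current Schedule 5 Certificate is held; the number of selling days per month is 5, less than the 7 limit). But applying paragraph (n): (n) operates against (d): the baked goods contain meat. (d) is therefore removed.
Exception (e) requires that the seller is a natural person (not a corporation or partnership); but the seller operates through a limited company, so (e) is unavailable.
No exception is made out. Cora falls within the general rule.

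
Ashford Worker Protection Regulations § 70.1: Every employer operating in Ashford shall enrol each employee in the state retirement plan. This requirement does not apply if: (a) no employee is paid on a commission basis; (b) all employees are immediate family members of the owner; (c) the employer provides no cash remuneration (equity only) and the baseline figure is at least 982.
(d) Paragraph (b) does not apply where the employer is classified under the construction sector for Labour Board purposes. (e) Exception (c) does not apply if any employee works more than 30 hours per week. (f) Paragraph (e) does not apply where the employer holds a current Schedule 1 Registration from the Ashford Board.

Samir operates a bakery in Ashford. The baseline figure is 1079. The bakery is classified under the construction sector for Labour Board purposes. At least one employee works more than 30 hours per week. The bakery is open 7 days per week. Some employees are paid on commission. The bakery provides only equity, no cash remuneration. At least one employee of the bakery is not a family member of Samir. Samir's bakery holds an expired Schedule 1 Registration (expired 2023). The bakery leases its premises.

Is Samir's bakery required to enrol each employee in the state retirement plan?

Exception (a) requires that no employee is paid on a commission basis; but some employees are paid on commission, so (a) is unavailable.
Exception (b) does not apply: at least one employee is not a family member.
Exception (c)'s conditions are all satisfied: remuneration is equity-only; the baseline figure is 1,079, meeting the 982 threshold. However, paragraphs (e)–(f) must be considered: (e) is engaged — at least one employee exceeds 30 hours/week. (f) is not triggered (there is no Schedule 1 Registration in force), so (e) stands. Exception (c) does not apply.
No exception displaces § 70.1.

Yes — Samir's bakery must enrol each employee in the state retirement plan.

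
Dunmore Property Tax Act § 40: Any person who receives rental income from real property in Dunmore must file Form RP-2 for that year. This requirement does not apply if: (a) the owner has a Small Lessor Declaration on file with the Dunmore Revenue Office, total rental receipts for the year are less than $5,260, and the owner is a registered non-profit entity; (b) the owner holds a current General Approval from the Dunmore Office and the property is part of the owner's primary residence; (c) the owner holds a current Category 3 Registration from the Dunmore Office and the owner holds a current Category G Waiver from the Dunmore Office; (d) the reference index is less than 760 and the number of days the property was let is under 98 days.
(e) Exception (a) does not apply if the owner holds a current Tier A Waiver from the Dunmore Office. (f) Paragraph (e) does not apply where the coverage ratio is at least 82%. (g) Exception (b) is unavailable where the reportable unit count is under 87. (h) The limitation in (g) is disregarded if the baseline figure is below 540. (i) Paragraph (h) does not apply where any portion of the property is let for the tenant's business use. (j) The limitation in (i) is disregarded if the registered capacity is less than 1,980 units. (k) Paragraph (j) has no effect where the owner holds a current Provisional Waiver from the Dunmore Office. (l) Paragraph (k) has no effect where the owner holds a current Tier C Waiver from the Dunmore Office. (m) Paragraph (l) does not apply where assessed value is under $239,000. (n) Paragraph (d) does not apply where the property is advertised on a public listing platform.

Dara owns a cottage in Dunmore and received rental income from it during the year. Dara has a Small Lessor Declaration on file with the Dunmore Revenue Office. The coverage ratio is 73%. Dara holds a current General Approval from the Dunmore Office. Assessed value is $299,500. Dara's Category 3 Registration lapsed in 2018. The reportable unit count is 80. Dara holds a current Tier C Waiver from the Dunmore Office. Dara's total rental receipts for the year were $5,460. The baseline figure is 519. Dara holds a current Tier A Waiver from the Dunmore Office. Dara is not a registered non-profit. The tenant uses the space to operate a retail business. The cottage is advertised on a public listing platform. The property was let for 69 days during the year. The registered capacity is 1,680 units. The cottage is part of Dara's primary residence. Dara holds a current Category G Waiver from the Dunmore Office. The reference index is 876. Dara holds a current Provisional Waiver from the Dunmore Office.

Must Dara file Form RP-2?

No — exception (b) applies; Dara is not required to file Form RP-2.

Exception (a) requires that total rental receipts for the year are less than $5,260; but total rental receipts for the year are $5,460, not less than $5,260, so (a) is unavailable.
Exception (b) is satisfied on its face — a current General Approval is held; the cottage is part of the primary residence. Under paragraphs (g)–(m): (g) is triggered (the reportable unit count is 80, under the 87 limit), but is set aside by (h): (h) operates against (g): the baseline figure is 519, below the 540 limit. (i) would limit (h) — the space is let for business use — but (j) sets (i) aside: (j) operates against (i): the registered capacity is 1,680 units, less than the 1,980 units limit. (k) would limit (j) — a current Provisional Waiver is held — but (l) sets (k) aside: (l) is triggered — a current Tier C Waiver is held. (m) is inapplicable (assessed value is $299,500, not under $239,000), so (l) stands. Exception (b) stands.
Exception (c) does not apply: there is no Category 3 Registration in force.
Exception (d) requires that the reference index is less than 760; but the reference index is 876, not less than 760, so (d) is unavailable.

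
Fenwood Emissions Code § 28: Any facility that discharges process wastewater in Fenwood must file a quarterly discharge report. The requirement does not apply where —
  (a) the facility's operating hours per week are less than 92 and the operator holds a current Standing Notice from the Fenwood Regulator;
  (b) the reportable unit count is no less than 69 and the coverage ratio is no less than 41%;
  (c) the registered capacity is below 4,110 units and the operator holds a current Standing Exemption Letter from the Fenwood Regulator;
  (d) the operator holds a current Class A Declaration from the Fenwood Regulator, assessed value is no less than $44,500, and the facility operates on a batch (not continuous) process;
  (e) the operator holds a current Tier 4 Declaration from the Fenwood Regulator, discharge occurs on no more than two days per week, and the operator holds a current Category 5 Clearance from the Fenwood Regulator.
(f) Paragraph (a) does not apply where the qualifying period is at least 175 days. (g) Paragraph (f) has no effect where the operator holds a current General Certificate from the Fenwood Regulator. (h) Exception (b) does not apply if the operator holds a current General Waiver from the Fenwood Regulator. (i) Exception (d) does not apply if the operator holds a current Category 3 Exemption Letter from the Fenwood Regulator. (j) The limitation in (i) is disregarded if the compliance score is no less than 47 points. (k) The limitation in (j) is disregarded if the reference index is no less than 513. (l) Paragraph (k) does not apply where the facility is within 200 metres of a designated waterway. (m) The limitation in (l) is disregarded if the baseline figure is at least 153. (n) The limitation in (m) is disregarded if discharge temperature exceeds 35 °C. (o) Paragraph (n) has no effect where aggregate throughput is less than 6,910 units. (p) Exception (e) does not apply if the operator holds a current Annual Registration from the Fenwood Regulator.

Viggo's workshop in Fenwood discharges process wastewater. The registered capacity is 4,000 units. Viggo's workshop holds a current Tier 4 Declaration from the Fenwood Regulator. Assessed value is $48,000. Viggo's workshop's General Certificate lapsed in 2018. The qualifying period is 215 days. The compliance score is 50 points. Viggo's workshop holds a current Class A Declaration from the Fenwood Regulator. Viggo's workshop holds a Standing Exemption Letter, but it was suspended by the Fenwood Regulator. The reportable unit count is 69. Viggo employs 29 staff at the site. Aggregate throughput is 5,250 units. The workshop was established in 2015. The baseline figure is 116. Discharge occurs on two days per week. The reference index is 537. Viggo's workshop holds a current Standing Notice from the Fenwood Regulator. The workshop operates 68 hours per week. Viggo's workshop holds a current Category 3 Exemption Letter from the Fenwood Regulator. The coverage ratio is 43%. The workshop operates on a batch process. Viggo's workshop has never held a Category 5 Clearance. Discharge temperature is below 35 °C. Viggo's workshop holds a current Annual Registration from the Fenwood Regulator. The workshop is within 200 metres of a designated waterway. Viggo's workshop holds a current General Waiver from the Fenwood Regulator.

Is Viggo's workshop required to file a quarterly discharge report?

No — exception (d) applies; Viggo's workshop is not required to file a quarterly discharge report.

Exception (a)'s conditions are all satisfied: the facility's operating hours per week are 68, less than the 92 limit; a current Standing Notice is held. However, paragraphs (f)–(g) must be considered: (f) is engaged — the qualifying period is 215 days, meeting the 175 days threshold. (g), which would lift (f), is not engaged — no current General Certificate is held. So (a) is unavailable.
Exception (b)'s conditions are all satisfied: the reportable unit count is 69, meeting the 69 threshold; the coverage ratio is 43%, meeting the 41% threshold. Turning to paragraph (h): (h) operates against (b): a current General Waiver is held. So (b) is unavailable.
Exception (c) fails — there is no Standing Exemption Letter in force.
Exception (d): a current Class A Declaration is held; assessed value is $48,000, meeting the $44,500 threshold; the facility operates on a batch process — every condition holds. Under paragraphs (i)–(o): (i) operates (a current Category 3 Exemption Letter is held), but is displaced by (j): (j) applies — the compliance score is 50 points, meeting the 47 points threshold. (k) applies (the reference index is 537, meeting the 513 threshold), but yields to (l): (l) operates against (k): the workshop is within 200 m of a designated waterway. (m), which would lift (l), is inapplicable — the baseline figure is 116, short of 153. (d) remains available.
Exception (e) requires that the operator holds a current Category 5 Clearance from the Fenwood Regulator; but the Category 5 Clearance is not current, so (e) is unavailable.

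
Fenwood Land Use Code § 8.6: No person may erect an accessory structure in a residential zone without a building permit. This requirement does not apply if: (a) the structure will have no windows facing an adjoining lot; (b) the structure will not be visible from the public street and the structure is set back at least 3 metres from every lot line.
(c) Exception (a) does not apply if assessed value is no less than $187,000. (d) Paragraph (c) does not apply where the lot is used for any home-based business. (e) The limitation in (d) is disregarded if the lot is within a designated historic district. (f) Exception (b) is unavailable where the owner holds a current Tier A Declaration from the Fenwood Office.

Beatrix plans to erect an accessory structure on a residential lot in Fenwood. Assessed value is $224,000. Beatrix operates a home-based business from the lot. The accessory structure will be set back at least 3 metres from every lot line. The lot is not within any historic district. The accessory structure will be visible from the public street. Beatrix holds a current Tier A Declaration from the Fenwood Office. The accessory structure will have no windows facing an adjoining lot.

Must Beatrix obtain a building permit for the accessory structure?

No — exception (a) applies; Beatrix does not need a building permit.

Exception (a): no windows face an adjoining lot — every condition holds. Considering the limiting provisions: (c) would limit (a) — assessed value is $224,000, meeting the $187,000 threshold — but (d) sets (c) aside: (d) operates against (c): a home-based business operates on the lot. (e) is not triggered (the lot is not in a historic district), so (d) stands. So (a) applies.
Exception (b) fails — the structure will be visible from the street.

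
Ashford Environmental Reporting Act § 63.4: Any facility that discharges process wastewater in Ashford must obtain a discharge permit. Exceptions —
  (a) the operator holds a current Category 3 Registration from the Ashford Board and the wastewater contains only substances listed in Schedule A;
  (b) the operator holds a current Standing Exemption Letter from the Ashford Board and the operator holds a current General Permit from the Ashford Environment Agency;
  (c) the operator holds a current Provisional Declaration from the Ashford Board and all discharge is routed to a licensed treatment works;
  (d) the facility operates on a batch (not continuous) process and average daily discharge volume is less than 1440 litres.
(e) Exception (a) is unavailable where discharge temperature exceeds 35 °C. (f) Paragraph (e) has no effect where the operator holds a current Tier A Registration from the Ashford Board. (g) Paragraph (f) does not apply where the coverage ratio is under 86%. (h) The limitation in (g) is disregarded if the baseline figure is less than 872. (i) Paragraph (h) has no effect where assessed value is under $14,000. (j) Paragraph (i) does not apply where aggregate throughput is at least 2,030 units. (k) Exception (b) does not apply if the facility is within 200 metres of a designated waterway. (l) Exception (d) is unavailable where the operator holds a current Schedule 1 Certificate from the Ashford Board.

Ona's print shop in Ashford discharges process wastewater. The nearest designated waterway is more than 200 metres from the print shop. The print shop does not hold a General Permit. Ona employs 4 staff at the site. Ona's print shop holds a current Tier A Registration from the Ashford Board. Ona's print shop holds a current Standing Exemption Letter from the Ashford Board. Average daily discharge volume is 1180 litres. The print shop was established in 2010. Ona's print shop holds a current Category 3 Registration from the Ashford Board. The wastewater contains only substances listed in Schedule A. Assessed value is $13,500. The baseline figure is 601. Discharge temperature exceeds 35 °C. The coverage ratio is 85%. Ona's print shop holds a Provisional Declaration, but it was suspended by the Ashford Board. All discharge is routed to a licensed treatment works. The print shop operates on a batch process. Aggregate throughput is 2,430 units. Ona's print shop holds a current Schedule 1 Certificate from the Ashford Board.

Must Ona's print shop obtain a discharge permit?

No — exception (a) applies; Ona's print shop is not required to obtain a discharge permit.

All of (a)'s requirements are met (a current Category 3 Registration is held; the wastewater is Schedule-A-only). As to paragraphs (e)–(j): (e) is triggered (discharge temperature exceeds 35 °C), but yields to (f): (f) operates against (e): a current Tier A Registration is held. (g) is engaged (the coverage ratio is 85%, under the 86% limit), but is overridden by (h): (h) applies — the baseline figure is 601, less than the 872 limit. (i) would limit (h) — assessed value is $13,500, under the $14,000 limit — but (j) sets (i) aside: (j) applies — aggregate throughput is 2,430 units, meeting the 2,030 units threshold. Exception (a) stands.
Exception (b) fails — no General Permit is held.
Exception (c) does not apply: the Provisional Declaration is not current.
Exception (d)'s conditions are all satisfied: the facility operates on a batch process; average daily discharge volume is 1180 litres, less than the 1440 litres limit. But applying paragraph (l): (l) operates against (d): a current Schedule 1 Certificate is held. (d) is therefore removed.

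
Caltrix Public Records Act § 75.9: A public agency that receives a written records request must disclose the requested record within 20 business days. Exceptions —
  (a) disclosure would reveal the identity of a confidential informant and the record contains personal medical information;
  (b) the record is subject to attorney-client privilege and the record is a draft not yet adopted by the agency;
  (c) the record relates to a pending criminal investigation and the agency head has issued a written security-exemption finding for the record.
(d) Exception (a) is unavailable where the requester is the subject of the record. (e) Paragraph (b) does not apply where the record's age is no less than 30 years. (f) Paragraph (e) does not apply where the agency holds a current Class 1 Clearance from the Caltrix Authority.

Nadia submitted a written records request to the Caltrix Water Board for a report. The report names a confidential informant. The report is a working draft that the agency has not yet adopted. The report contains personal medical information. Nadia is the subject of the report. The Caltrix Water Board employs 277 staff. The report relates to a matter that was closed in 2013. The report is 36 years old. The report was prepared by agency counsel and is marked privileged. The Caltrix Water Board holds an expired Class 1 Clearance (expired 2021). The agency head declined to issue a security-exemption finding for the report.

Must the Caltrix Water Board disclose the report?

Yes — the Caltrix Water Board must disclose the report.

All of (a)'s requirements are met (the report names a confidential informant; the report contains personal medical information). But applying paragraph (d): (d) applies — Nadia is the subject of the report. So (a) is unavailable.
Exception (b)'s conditions are all satisfied: the report is privileged; the report is an unadopted draft. Turning to paragraphs (e)–(f): (e) is engaged — the record's age is 36 years, meeting the 30 years threshold. (f) is not triggered (the Class 1 Clearance is not current), so (e) stands. Exception (b) does not apply.
Exception (c) requires that the record relates to a pending criminal investigation; but the report relates to a closed matter, so (c) is unavailable.
Every exception is unavailable, so the rule governs.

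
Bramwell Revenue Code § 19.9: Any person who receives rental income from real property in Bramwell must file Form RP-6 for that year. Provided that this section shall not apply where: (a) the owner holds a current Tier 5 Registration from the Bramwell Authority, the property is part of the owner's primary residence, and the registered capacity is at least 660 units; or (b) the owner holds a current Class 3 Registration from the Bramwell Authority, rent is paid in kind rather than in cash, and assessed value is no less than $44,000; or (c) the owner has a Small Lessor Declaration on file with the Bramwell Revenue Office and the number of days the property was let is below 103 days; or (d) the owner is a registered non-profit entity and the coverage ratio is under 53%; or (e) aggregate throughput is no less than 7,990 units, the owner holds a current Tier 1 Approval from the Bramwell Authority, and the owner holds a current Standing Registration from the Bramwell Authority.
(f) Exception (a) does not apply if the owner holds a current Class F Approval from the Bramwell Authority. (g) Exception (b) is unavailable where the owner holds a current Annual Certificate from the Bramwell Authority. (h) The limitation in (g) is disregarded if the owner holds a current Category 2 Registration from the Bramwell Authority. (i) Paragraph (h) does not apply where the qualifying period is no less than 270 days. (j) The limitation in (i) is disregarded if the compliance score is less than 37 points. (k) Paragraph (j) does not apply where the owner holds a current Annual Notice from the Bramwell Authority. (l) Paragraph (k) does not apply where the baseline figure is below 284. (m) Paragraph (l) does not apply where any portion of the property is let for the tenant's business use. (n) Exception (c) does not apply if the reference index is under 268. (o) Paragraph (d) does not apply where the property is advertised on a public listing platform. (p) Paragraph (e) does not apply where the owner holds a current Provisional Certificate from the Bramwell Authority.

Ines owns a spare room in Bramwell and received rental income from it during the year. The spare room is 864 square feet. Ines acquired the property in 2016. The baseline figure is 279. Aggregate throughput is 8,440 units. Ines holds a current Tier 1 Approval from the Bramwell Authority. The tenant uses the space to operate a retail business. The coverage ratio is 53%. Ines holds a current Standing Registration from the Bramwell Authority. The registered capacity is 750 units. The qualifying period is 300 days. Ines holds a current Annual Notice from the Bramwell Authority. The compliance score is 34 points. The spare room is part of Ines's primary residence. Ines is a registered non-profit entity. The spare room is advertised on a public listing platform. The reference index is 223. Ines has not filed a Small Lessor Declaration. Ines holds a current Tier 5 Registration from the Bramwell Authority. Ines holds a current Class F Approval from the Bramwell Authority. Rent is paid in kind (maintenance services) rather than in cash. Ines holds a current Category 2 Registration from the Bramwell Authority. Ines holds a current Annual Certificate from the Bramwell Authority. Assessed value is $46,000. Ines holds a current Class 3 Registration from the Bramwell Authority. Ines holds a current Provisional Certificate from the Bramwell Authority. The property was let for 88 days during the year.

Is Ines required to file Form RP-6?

Yes — Ines must file Form RP-6.

Exception (a): a current Tier 5 Registration is held; the spare room is part of the primary residence; the registered capacity is 750 units, meeting the 660 units threshold — every condition holds. However, paragraph (f) must be considered: (f) is engaged — a current Class F Approval is held. Exception (a) does not apply.
Exception (b): a current Class 3 Registration is held; rent is paid in kind; assessed value is $46,000, meeting the $44,000 threshold — every condition holds. Turning to paragraphs (g)–(m): (g) operates — a current Annual Certificate is held. (h) is engaged (a current Category 2 Registration is held), but is set aside by (i): (i) is engaged — the qualifying period is 300 days, meeting the 270 days threshold. (j) would limit (i) — the compliance score is 34 points, less than the 37 points limit — but (k) sets (j) aside: (k) applies — a current Annual Notice is held. (l) would limit (k) — the baseline figure is 279, below the 284 limit — but (m) sets (l) aside: (m) operates — the space is let for business use. Exception (b) does not apply.
Exception (c) fails — no Small Lessor Declaration is on file.
Exception (d) does not apply: the coverage ratio is 53%, not under 53%.
Exception (e) is satisfied on its face — aggregate throughput is 8,440 units, meeting the 7,990 units threshold; a current Tier 1 Approval is held; a current Standing Registration is held. But applying paragraph (p): (p) operates — a current Provisional Certificate is held. (e) is therefore removed.
No exception is made out. Ines falls within the general rule.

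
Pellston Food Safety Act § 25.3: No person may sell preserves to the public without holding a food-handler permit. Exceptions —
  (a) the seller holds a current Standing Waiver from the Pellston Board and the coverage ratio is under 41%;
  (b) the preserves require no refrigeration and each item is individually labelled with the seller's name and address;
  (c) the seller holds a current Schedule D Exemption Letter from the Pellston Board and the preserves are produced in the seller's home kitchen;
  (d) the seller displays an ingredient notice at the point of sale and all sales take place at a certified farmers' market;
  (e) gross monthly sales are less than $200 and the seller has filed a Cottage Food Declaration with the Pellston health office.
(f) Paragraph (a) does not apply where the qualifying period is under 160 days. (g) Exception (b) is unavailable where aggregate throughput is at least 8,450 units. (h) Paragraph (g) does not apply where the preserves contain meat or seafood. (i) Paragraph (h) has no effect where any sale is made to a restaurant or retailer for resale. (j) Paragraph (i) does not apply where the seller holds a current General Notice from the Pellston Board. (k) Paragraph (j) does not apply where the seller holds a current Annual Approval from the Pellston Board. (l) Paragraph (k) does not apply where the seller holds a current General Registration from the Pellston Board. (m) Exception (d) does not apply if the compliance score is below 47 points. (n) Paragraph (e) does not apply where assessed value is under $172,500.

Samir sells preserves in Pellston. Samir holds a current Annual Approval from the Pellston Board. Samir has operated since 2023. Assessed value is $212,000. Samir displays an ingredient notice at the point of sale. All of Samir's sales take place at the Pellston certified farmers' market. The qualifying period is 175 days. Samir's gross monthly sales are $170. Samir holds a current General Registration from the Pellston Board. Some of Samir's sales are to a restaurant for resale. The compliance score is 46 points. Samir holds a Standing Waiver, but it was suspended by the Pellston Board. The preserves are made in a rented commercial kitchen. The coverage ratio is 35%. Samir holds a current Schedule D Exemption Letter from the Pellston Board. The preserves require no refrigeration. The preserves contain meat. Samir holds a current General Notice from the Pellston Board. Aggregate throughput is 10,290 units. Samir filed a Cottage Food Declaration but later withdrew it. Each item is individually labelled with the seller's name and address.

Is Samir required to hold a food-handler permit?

Exception (a) requires that the seller holds a current Standing Waiver from the Pellston Board; but no current Standing Waiver is held, so (a) is unavailable.
Exception (b)'s conditions are all satisfied: the preserves are shelf-stable; items are individually labelled. As to paragraphs (g)–(l): (g) is triggered (aggregate throughput is 10,290 units, meeting the 8,450 units threshold), but is set aside by (h): (h) operates — the preserves contain meat. (i) is triggered (some sales are to a restaurant for resale), but is overridden by (j): (j) operates — a current General Notice is held. (k) would limit (j) — a current Annual Approval is held — but (l) sets (k) aside: (l) operates — a current General Registration is held. Exception (b) stands.
Exception (c) requires that the preserves are produced in the seller's home kitchen; but the preserves are made in a commercial kitchen, not a home kitchen, so (c) is unavailable.
Exception (d): an ingredient notice is displayed; all sales are at a certified farmers' market — every condition holds. But: (m) operates against (d): the compliance score is 46 points, below the 47 points limit. So (d) is unavailable.
Exception (e) does not apply: the Cottage Food Declaration was withdrawn.

No — exception (b) applies; Samir is not required to hold a food-handler permit.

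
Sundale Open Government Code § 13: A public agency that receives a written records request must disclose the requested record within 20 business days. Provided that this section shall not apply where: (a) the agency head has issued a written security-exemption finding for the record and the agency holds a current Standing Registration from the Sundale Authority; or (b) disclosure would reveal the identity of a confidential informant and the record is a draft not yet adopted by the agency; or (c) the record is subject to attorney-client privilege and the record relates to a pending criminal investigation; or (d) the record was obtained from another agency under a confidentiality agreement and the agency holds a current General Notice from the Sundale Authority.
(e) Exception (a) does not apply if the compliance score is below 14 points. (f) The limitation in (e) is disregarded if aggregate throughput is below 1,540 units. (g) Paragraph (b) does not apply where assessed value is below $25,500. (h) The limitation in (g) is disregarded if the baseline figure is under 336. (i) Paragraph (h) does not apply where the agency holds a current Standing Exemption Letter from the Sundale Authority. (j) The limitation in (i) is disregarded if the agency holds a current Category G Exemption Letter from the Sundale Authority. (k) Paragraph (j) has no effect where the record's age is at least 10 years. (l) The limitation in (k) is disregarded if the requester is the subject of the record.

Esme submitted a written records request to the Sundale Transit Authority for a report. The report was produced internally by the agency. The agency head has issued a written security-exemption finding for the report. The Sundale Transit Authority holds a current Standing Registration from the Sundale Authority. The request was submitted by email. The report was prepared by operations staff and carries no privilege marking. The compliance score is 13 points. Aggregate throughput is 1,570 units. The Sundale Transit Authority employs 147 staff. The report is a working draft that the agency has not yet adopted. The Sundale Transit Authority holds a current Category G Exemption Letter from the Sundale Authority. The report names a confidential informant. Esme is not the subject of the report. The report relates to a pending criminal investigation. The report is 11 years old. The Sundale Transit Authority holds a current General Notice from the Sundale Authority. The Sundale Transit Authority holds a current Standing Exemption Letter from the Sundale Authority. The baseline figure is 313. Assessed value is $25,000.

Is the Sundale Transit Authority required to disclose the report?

All of (a)'s requirements are met (a written security-exemption finding has been issued; a current Standing Registration is held). But applying paragraphs (e)–(f): (e) operates against (a): the compliance score is 13 points, below the 14 points limit. (f), which would lift (e), is inapplicable — aggregate throughput is 1,570 units, not below 1,540 units. Exception (a) does not apply.
Exception (b): the report names a confidential informant; the report is an unadopted draft — every condition holds. But applying paragraphs (g)–(l): (g) operates against (b): assessed value is $25,000, below the $25,500 limit. (h) would limit (g) — the baseline figure is 313, under the 336 limit — but (i) sets (h) aside: (i) operates against (h): a current Standing Exemption Letter is held. (j) is triggered (a current Category G Exemption Letter is held), but is set aside by (k): (k) operates against (j): the record's age is 11 years, meeting the 10 years threshold. (l) is not engaged (Esme is not the subject of the report), so (k) stands. So (b) is unavailable.
Exception (c) does not apply: the report carries no privilege marking.
Exception (d) requires that the record was obtained from another agency under a confidentiality agreement; but the report was produced internally, so (d) is unavailable.
No exception applies. The general rule governs.

Yes — the Sundale Transit Authority must disclose the report.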